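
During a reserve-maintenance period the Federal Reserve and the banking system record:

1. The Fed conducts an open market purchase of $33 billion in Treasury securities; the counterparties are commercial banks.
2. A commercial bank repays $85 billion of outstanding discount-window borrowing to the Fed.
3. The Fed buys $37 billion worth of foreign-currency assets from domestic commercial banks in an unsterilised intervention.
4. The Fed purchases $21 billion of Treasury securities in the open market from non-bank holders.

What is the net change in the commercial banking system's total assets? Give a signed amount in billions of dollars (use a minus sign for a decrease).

-$64 billion

OMO purchase (from banks) $33 billion: just an asset swap on bank balance sheets → 0.
Discount-window repayment $85 billion: bank balance sheets shrink → −$85B.
FX purchase $37 billion: just an asset swap on bank balance sheets → 0.
Asset purchase (from non-banks) $21 billion: bank balance sheets expand → +$21B.
Net: 0 − 85 + 0 + 21 = -$64 billion.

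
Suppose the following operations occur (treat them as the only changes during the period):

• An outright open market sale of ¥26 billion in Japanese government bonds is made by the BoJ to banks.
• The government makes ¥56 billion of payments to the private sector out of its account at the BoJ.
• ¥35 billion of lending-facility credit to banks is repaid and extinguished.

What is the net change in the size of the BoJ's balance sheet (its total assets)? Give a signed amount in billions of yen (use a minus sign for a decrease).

-¥61 billion

OMO sale (to banks) ¥26 billion: a BoJ asset is shed → −¥26B.
Government spending ¥56 billion: only the composition of liabilities changes → 0.
Discount-window repayment ¥35 billion: a BoJ asset is shed → −¥35B.
Net: −26 + 0 − 35 = -¥61 billion.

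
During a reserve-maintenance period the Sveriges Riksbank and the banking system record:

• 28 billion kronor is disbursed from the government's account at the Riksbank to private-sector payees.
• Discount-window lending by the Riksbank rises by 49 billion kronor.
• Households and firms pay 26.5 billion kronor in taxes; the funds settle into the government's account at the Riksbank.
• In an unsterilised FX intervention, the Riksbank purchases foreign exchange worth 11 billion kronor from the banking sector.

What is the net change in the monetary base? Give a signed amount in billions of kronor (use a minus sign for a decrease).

Riksbank balance sheet:
  Assets:      Loans to banks +49B, Foreign assets +11B
  Liabilities: Bank reserves +61.5B, Government deposits −1.5B
Monetary base = currency + reserves: 0 + (+61.5B) = +61.5 billion.

+61.5 billion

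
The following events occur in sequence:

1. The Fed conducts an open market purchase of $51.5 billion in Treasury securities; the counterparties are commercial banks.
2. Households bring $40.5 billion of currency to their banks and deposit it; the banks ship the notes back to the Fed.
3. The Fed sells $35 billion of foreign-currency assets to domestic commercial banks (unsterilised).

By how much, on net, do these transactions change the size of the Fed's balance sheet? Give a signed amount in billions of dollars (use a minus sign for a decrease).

Fed balance sheet:
  Assets:      Securities +$51.5B, Foreign assets −$35B
  Liabilities: Bank reserves +$57B, Currency in circulation −$40.5B
Commercial banking system:
  Assets:      Reserves at CB +$57B, Securities −$51.5B, Foreign assets +$35B
  Liabilities: Checkable deposits +$40.5B
Change in total Fed assets = +$16.5 billion.

+$16.5 billion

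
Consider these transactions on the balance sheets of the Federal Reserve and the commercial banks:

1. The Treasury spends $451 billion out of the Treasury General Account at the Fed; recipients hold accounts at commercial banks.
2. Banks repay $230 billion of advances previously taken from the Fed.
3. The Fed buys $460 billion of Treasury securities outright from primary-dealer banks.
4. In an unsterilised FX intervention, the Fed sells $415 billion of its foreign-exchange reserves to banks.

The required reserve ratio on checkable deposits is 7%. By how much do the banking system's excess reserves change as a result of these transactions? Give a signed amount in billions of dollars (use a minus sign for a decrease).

+$234.43 billion

Government spending $451 billion: reserves +$451B, deposits +$451B.
Discount-window repayment $230 billion: reserves −$230B, deposits 0.
OMO purchase (from banks) $460 billion: reserves +$460B, deposits 0.
FX sale $415 billion: reserves −$415B, deposits 0.
Totals: Δreserves = +$266B, Δdeposits = +$451B.
Δrequired reserves = 7% × +$451B = +$31.57B.
Δexcess reserves = Δreserves − Δrequired = +$266B − (+$31.57B) = +$234.43 billion.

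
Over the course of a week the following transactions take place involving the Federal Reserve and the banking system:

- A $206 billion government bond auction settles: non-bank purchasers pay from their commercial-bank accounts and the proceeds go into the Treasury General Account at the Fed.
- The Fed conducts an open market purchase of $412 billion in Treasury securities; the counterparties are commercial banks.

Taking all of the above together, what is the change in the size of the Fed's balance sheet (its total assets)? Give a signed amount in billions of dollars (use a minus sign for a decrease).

+$412 billion

Government account inflow $206 billion: only the composition of liabilities changes → 0.
OMO purchase (from banks) $412 billion: a Fed asset is acquired → +$412B.
Net: 0 + 412 = +$412 billion.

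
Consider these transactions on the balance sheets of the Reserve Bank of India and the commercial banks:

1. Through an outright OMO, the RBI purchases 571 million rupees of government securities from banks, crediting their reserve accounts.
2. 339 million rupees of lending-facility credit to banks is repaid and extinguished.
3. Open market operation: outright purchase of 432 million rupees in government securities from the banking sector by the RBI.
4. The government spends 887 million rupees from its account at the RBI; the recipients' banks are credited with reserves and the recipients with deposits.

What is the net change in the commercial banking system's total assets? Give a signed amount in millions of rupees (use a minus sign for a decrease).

+548 million

RBI balance sheet:
  Assets:      Securities +1003M, Loans to banks −339M
  Liabilities: Bank reserves +1551M, Government deposits −887M
Commercial banking system:
  Assets:      Reserves at CB +1551M, Securities −1003M
  Liabilities: Checkable deposits +887M, Borrowings from CB −339M
Change in total bank assets = +548 million.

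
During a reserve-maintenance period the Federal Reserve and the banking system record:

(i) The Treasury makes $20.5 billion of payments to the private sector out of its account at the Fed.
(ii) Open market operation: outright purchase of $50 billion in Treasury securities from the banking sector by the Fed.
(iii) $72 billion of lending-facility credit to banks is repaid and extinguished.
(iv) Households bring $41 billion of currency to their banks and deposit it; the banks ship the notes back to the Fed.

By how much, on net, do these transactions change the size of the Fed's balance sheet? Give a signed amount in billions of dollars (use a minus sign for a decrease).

Fed balance sheet:
  Assets:      Securities +$50B, Loans to banks −$72B
  Liabilities: Bank reserves +$39.5B, Currency in circulation −$41B, Government deposits −$20.5B
Change in total Fed assets = -$22 billion.

-$22 billion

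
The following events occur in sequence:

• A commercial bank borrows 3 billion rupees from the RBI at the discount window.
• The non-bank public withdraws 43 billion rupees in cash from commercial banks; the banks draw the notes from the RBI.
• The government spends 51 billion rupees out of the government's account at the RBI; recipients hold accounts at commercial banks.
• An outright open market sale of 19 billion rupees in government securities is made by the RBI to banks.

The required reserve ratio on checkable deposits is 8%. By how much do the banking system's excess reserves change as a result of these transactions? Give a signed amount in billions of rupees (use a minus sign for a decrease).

-8.64 billion

Discount-window loan 3 billion rupees: reserves +3B, deposits 0.
Currency withdrawal 43 billion rupees: reserves −43B, deposits −43B.
Government spending 51 billion rupees: reserves +51B, deposits +51B.
OMO sale (to banks) 19 billion rupees: reserves −19B, deposits 0.
Totals: Δreserves = −8B, Δdeposits = +8B.
Δrequired reserves = 8% × +8B = +0.64B.
Δexcess reserves = Δreserves − Δrequired = −8B − (+0.64B) = -8.64 billion.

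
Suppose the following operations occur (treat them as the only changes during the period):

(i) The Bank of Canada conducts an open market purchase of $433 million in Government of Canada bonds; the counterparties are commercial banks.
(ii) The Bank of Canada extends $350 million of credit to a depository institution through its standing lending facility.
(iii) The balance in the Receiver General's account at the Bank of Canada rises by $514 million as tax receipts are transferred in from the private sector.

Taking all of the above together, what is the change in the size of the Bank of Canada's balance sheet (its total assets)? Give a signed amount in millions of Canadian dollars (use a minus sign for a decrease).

+$783 million

Bank of Canada balance sheet:
  Assets:      Securities +$433M, Loans to banks +$350M
  Liabilities: Bank reserves +$269M, Government deposits +$514M
Change in total Bank of Canada assets = +$783 million.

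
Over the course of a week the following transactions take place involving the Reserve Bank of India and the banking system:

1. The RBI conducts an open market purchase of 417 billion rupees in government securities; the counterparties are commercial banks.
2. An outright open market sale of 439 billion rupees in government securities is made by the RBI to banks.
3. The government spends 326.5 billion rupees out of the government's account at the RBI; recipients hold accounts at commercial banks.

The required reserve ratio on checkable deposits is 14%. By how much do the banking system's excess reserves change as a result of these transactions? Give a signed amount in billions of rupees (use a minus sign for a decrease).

+258.79 billion

OMO purchase (from banks) 417 billion rupees: reserves +417B, deposits 0.
OMO sale (to banks) 439 billion rupees: reserves −439B, deposits 0.
Government spending 326.5 billion rupees: reserves +326.5B, deposits +326.5B.
Totals: Δreserves = +304.5B, Δdeposits = +326.5B.
Δrequired reserves = 14% × +326.5B = +45.71B.
Δexcess reserves = Δreserves − Δrequired = +304.5B − (+45.71B) = +258.79 billion.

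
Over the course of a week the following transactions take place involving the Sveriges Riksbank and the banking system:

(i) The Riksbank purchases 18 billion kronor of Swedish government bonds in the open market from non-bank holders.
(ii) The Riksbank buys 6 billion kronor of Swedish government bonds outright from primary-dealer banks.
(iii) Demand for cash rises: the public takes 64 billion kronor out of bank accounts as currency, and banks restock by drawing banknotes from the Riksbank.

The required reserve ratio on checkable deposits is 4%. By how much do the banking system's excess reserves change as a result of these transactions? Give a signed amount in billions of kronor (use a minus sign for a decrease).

Asset purchase (from non-banks) 18 billion kronor: reserves +18B, deposits +18B.
OMO purchase (from banks) 6 billion kronor: reserves +6B, deposits 0.
Currency withdrawal 64 billion kronor: reserves −64B, deposits −64B.
Totals: Δreserves = −40B, Δdeposits = −46B.
Δrequired reserves = 4% × −46B = −1.84B.
Δexcess reserves = Δreserves − Δrequired = −40B − (−1.84B) = -38.16 billion.

-38.16 billion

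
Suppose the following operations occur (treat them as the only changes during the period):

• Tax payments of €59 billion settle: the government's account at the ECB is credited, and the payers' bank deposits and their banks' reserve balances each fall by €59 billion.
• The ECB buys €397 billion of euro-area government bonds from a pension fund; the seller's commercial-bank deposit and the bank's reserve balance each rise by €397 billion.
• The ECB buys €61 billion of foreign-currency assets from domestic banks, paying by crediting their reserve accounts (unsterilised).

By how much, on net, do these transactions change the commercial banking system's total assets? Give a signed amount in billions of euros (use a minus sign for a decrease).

+€338 billion

Government account inflow €59 billion: bank balance sheets shrink → −€59B.
Asset purchase (from non-banks) €397 billion: bank balance sheets expand → +€397B.
FX purchase €61 billion: just an asset swap on bank balance sheets → 0.
Net: −59 + 397 + 0 = +€338 billion.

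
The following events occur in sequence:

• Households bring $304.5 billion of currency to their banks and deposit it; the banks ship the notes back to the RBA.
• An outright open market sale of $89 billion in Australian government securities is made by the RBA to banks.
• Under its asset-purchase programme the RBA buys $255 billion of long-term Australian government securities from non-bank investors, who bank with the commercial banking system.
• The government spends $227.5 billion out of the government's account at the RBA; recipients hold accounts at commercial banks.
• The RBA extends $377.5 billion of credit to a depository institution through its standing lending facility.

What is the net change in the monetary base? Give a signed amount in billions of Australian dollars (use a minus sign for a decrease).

+$771 billion

Currency deposit $304.5 billion: just a shift between currency and reserves — both are base money → 0.
OMO sale (to banks) $89 billion: RBA balance sheet contracts → −$89B.
Asset purchase (from non-banks) $255 billion: RBA balance sheet expands → +$255B.
Government spending $227.5 billion: a non-base liability converts back to reserves → +$227.5B.
Discount-window loan $377.5 billion: RBA balance sheet expands → +$377.5B.
Net: 0 − 89 + 255 + 227.5 + 377.5 = +$771 billion.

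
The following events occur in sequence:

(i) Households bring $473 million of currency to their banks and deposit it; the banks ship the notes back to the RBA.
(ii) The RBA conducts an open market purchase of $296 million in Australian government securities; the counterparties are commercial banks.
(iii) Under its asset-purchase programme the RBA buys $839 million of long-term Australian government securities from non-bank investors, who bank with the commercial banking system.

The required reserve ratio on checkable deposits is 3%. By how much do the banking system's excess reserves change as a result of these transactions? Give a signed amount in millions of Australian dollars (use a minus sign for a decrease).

Currency deposit $473 million: reserves +$473M, deposits +$473M.
OMO purchase (from banks) $296 million: reserves +$296M, deposits 0.
Asset purchase (from non-banks) $839 million: reserves +$839M, deposits +$839M.
Totals: Δreserves = +$1608M, Δdeposits = +$1312M.
Δrequired reserves = 3% × +$1312M = +$39.36M.
Δexcess reserves = Δreserves − Δrequired = +$1608M − (+$39.36M) = +$1568.64 million.

+$1568.64 million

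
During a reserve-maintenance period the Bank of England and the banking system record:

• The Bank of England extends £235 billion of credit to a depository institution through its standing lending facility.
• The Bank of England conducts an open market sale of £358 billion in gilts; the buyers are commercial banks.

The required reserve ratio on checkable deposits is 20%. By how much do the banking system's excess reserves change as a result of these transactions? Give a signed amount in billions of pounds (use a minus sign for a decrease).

Discount-window loan £235 billion: reserves +£235B, deposits 0.
OMO sale (to banks) £358 billion: reserves −£358B, deposits 0.
Totals: Δreserves = −£123B, Δdeposits = 0.
Δrequired reserves = 20% × 0 = 0.
Δexcess reserves = Δreserves − Δrequired = −£123B − (0) = -£123 billion.

-£123 billion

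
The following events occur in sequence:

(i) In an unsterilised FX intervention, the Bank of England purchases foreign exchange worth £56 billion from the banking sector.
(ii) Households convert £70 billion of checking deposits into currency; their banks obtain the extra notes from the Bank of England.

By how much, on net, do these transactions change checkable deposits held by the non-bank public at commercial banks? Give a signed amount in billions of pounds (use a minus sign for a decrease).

-£70 billion

FX purchase £56 billion: the counterparty is a bank, so public deposits are unchanged → 0.
Currency withdrawal £70 billion: non-bank counterparties' bank balances fall → −£70B.
Net: 0 − 70 = -£70 billion.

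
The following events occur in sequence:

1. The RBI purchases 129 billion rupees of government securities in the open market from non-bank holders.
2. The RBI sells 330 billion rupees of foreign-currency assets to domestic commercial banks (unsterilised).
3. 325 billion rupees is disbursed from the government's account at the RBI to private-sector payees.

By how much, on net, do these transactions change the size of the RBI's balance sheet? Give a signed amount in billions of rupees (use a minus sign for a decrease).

RBI balance sheet:
  Assets:      Securities +129B, Foreign assets −330B
  Liabilities: Bank reserves +124B, Government deposits −325B
Commercial banking system:
  Assets:      Reserves at CB +124B, Foreign assets +330B
  Liabilities: Checkable deposits +454B
Change in total RBI assets = -201 billion.

-201 billion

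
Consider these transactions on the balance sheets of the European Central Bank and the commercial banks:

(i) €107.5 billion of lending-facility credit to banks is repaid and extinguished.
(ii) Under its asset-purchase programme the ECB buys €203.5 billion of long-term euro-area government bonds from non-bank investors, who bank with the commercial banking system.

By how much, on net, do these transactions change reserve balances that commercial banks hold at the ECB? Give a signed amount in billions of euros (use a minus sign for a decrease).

+€96 billion

Discount-window repayment €107.5 billion: repayment is debited from reserves → −€107.5B.
Asset purchase (from non-banks) €203.5 billion: the ECB pays by crediting reserve accounts → +€203.5B.
Net: −107.5 + 203.5 = +€96 billion.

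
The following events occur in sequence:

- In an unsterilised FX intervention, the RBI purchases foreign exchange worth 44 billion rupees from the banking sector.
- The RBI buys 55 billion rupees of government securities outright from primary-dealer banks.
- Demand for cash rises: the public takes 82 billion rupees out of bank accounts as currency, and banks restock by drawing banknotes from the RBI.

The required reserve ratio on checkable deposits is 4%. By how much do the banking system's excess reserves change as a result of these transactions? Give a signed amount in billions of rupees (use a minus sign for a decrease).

+20.28 billion

FX purchase 44 billion rupees: reserves +44B, deposits 0.
OMO purchase (from banks) 55 billion rupees: reserves +55B, deposits 0.
Currency withdrawal 82 billion rupees: reserves −82B, deposits −82B.
Totals: Δreserves = +17B, Δdeposits = −82B.
Δrequired reserves = 4% × −82B = −3.28B.
Δexcess reserves = Δreserves − Δrequired = +17B − (−3.28B) = +20.28 billion.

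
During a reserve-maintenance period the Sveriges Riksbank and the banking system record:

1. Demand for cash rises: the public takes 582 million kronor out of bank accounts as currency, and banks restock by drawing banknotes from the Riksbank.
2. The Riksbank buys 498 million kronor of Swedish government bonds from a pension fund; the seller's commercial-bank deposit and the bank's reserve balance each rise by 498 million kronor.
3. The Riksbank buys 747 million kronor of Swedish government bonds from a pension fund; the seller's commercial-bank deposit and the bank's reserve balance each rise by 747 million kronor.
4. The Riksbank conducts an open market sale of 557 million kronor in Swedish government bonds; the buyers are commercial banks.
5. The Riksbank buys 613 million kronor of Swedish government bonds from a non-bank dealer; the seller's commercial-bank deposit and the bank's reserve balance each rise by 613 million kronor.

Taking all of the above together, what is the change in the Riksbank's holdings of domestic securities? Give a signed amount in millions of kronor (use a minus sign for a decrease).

Riksbank balance sheet:
  Assets:      Securities +1301M
  Liabilities: Bank reserves +719M, Currency in circulation +582M
Commercial banking system:
  Assets:      Reserves at CB +719M, Securities +557M
  Liabilities: Checkable deposits +1276M
So the change in the Riksbank's holdings of domestic securities is +1301 million.

+1301 million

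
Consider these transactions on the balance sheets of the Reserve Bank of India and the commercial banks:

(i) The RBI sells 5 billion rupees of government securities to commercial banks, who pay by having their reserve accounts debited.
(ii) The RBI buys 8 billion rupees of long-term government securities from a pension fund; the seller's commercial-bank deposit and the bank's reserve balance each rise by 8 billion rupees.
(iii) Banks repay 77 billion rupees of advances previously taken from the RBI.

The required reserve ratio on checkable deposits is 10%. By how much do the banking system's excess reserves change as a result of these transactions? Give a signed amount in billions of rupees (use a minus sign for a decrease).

-74.8 billion

OMO sale (to banks) 5 billion rupees: reserves −5B, deposits 0.
Asset purchase (from non-banks) 8 billion rupees: reserves +8B, deposits +8B.
Discount-window repayment 77 billion rupees: reserves −77B, deposits 0.
Totals: Δreserves = −74B, Δdeposits = +8B.
Δrequired reserves = 10% × +8B = +0.8B.
Δexcess reserves = Δreserves − Δrequired = −74B − (+0.8B) = -74.8 billion.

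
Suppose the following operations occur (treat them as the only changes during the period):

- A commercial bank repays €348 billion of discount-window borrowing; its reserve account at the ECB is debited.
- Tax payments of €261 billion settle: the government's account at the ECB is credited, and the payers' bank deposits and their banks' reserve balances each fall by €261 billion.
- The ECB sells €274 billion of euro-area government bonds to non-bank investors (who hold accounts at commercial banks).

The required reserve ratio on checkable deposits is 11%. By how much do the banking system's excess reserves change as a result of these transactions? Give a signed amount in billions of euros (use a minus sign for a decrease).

Discount-window repayment €348 billion: reserves −€348B, deposits 0.
Government account inflow €261 billion: reserves −€261B, deposits −€261B.
Asset sale (to non-banks) €274 billion: reserves −€274B, deposits −€274B.
Totals: Δreserves = −€883B, Δdeposits = −€535B.
Δrequired reserves = 11% × −€535B = −€58.85B.
Δexcess reserves = Δreserves − Δrequired = −€883B − (−€58.85B) = -€824.15 billion.

-€824.15 billion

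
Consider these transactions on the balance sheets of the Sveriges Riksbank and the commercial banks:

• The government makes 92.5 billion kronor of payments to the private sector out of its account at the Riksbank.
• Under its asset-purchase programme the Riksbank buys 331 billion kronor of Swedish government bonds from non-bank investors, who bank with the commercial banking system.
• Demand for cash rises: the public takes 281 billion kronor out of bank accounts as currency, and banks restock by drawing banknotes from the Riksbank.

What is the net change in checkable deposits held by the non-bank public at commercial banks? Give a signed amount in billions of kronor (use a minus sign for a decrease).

+142.5 billion

Riksbank balance sheet:
  Assets:      Securities +331B
  Liabilities: Bank reserves +142.5B, Currency in circulation +281B, Government deposits −92.5B
Commercial banking system:
  Assets:      Reserves at CB +142.5B
  Liabilities: Checkable deposits +142.5B
So the change in checkable deposits held by the non-bank public at commercial banks is +142.5 billion.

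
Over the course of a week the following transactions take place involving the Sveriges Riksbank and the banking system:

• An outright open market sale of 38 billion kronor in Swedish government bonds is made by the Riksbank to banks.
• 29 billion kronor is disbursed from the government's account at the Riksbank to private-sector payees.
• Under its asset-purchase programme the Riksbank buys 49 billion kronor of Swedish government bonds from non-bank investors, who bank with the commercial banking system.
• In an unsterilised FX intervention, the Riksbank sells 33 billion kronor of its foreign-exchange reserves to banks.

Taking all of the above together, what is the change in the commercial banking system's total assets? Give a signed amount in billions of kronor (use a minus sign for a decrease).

+78 billion

Riksbank balance sheet:
  Assets:      Securities +11B, Foreign assets −33B
  Liabilities: Bank reserves +7B, Government deposits −29B
Commercial banking system:
  Assets:      Reserves at CB +7B, Securities +38B, Foreign assets +33B
  Liabilities: Checkable deposits +78B
Change in total bank assets = +78 billion.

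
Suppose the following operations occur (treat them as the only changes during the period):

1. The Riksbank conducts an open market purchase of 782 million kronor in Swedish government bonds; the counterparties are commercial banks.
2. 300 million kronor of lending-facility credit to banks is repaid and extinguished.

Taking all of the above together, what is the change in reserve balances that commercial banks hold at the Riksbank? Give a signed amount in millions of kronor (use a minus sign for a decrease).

+482 million

OMO purchase (from banks) 782 million kronor: the Riksbank pays by crediting reserve accounts → +782M.
Discount-window repayment 300 million kronor: repayment is debited from reserves → −300M.
Net: 782 − 300 = +482 million.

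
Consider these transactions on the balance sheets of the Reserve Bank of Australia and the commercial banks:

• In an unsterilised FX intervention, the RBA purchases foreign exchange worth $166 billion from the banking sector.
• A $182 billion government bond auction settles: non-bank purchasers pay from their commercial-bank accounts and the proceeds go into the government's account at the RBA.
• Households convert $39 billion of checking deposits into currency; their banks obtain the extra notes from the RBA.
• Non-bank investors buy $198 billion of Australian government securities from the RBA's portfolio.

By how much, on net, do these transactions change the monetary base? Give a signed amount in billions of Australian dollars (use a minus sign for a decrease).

-$214 billion

FX purchase $166 billion: RBA balance sheet expands → +$166B.
Government account inflow $182 billion: reserves shift to a non-base liability → −$182B.
Currency withdrawal $39 billion: just a shift between currency and reserves — both are base money → 0.
Asset sale (to non-banks) $198 billion: RBA balance sheet contracts → −$198B.
Net: 166 − 182 + 0 − 198 = -$214 billion.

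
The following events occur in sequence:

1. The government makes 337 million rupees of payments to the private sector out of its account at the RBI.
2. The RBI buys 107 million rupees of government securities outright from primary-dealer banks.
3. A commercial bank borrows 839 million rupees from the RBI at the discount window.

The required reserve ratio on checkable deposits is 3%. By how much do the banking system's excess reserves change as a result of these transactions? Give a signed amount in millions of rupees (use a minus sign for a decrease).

Government spending 337 million rupees: reserves +337M, deposits +337M.
OMO purchase (from banks) 107 million rupees: reserves +107M, deposits 0.
Discount-window loan 839 million rupees: reserves +839M, deposits 0.
Totals: Δreserves = +1283M, Δdeposits = +337M.
Δrequired reserves = 3% × +337M = +10.11M.
Δexcess reserves = Δreserves − Δrequired = +1283M − (+10.11M) = +1272.89 million.

+1272.89 million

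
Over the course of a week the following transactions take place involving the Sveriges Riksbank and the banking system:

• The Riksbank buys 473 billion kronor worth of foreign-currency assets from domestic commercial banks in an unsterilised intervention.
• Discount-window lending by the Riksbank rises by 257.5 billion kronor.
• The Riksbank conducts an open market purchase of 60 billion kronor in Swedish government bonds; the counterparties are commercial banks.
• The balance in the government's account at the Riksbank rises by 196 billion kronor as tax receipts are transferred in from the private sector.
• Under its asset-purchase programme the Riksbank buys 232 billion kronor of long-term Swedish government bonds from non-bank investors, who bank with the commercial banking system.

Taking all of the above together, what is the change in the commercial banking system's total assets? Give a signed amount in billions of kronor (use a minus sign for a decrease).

+293.5 billion

Riksbank balance sheet:
  Assets:      Securities +292B, Loans to banks +257.5B, Foreign assets +473B
  Liabilities: Bank reserves +826.5B, Government deposits +196B
Commercial banking system:
  Assets:      Reserves at CB +826.5B, Securities −60B, Foreign assets −473B
  Liabilities: Checkable deposits +36B, Borrowings from CB +257.5B
Change in total bank assets = +293.5 billion.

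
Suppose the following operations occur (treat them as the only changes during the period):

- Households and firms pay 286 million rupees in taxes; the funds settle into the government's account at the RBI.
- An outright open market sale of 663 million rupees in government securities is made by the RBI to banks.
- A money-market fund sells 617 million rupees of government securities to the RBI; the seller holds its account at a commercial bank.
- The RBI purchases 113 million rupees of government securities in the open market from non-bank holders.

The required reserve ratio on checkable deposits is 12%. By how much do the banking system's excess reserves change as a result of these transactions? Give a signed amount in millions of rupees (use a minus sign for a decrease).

-272.28 million

Government account inflow 286 million rupees: reserves −286M, deposits −286M.
OMO sale (to banks) 663 million rupees: reserves −663M, deposits 0.
Asset purchase (from non-banks) 617 million rupees: reserves +617M, deposits +617M.
Asset purchase (from non-banks) 113 million rupees: reserves +113M, deposits +113M.
Totals: Δreserves = −219M, Δdeposits = +444M.
Δrequired reserves = 12% × +444M = +53.28M.
Δexcess reserves = Δreserves − Δrequired = −219M − (+53.28M) = -272.28 million.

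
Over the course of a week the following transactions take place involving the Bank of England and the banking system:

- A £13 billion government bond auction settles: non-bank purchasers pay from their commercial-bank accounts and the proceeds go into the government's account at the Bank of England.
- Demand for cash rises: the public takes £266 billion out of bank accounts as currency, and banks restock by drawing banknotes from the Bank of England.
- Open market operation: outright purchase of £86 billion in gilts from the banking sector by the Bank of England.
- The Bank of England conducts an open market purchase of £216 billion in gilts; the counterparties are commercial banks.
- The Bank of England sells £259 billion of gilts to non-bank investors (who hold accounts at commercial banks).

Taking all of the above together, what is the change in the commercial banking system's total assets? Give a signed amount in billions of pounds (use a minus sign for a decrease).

Bank of England balance sheet:
  Assets:      Securities +£43B
  Liabilities: Bank reserves −£236B, Currency in circulation +£266B, Government deposits +£13B
Commercial banking system:
  Assets:      Reserves at CB −£236B, Securities −£302B
  Liabilities: Checkable deposits −£538B
Change in total bank assets = -£538 billion.

-£538 billion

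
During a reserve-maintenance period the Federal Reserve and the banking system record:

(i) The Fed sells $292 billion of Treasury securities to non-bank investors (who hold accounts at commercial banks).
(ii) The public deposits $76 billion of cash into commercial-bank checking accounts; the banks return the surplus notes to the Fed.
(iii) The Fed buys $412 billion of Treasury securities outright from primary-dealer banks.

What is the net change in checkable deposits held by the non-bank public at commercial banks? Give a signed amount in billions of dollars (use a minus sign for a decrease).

Asset sale (to non-banks) $292 billion: non-bank counterparties' bank balances fall → −$292B.
Currency deposit $76 billion: non-bank counterparties' bank balances rise → +$76B.
OMO purchase (from banks) $412 billion: the counterparty is a bank, so public deposits are unchanged → 0.
Net: −292 + 76 + 0 = -$216 billion.

-$216 billion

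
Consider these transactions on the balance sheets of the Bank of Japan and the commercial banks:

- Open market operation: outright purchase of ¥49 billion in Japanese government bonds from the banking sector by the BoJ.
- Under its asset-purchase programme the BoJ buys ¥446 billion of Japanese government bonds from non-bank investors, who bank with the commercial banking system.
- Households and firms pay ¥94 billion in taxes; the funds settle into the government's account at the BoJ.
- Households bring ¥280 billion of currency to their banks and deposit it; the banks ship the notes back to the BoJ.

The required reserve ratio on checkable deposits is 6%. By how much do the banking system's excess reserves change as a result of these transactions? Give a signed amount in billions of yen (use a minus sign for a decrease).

+¥643.08 billion

OMO purchase (from banks) ¥49 billion: reserves +¥49B, deposits 0.
Asset purchase (from non-banks) ¥446 billion: reserves +¥446B, deposits +¥446B.
Government account inflow ¥94 billion: reserves −¥94B, deposits −¥94B.
Currency deposit ¥280 billion: reserves +¥280B, deposits +¥280B.
Totals: Δreserves = +¥681B, Δdeposits = +¥632B.
Δrequired reserves = 6% × +¥632B = +¥37.92B.
Δexcess reserves = Δreserves − Δrequired = +¥681B − (+¥37.92B) = +¥643.08 billion.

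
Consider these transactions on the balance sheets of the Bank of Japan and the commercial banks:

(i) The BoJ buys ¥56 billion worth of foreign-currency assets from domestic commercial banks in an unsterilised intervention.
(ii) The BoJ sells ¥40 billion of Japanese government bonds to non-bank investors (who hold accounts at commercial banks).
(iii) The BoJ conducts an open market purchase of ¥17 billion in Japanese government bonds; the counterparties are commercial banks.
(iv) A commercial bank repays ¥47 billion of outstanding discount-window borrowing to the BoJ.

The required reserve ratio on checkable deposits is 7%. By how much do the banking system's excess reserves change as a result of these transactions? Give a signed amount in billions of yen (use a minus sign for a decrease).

FX purchase ¥56 billion: reserves +¥56B, deposits 0.
Asset sale (to non-banks) ¥40 billion: reserves −¥40B, deposits −¥40B.
OMO purchase (from banks) ¥17 billion: reserves +¥17B, deposits 0.
Discount-window repayment ¥47 billion: reserves −¥47B, deposits 0.
Totals: Δreserves = −¥14B, Δdeposits = −¥40B.
Δrequired reserves = 7% × −¥40B = −¥2.8B.
Δexcess reserves = Δreserves − Δrequired = −¥14B − (−¥2.8B) = -¥11.2 billion.

-¥11.2 billion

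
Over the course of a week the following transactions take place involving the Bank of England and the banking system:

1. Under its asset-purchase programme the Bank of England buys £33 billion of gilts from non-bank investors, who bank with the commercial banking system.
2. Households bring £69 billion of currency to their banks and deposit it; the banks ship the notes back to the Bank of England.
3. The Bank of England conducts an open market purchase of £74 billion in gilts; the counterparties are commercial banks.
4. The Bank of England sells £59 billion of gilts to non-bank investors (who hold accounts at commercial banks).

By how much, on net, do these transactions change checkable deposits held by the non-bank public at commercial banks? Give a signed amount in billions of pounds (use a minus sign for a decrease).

Bank of England balance sheet:
  Assets:      Securities +£48B
  Liabilities: Bank reserves +£117B, Currency in circulation −£69B
Commercial banking system:
  Assets:      Reserves at CB +£117B, Securities −£74B
  Liabilities: Checkable deposits +£43B
So the change in checkable deposits held by the non-bank public at commercial banks is +£43 billion.

+£43 billion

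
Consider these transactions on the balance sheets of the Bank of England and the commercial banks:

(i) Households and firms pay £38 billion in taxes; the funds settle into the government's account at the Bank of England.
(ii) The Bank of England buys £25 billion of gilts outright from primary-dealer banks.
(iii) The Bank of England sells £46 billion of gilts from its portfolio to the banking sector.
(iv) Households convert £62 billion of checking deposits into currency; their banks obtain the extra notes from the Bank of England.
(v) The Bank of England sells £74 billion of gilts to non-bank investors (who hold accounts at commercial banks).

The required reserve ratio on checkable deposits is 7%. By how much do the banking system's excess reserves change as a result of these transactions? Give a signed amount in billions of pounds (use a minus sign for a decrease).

-£182.82 billion

Government account inflow £38 billion: reserves −£38B, deposits −£38B.
OMO purchase (from banks) £25 billion: reserves +£25B, deposits 0.
OMO sale (to banks) £46 billion: reserves −£46B, deposits 0.
Currency withdrawal £62 billion: reserves −£62B, deposits −£62B.
Asset sale (to non-banks) £74 billion: reserves −£74B, deposits −£74B.
Totals: Δreserves = −£195B, Δdeposits = −£174B.
Δrequired reserves = 7% × −£174B = −£12.18B.
Δexcess reserves = Δreserves − Δrequired = −£195B − (−£12.18B) = -£182.82 billion.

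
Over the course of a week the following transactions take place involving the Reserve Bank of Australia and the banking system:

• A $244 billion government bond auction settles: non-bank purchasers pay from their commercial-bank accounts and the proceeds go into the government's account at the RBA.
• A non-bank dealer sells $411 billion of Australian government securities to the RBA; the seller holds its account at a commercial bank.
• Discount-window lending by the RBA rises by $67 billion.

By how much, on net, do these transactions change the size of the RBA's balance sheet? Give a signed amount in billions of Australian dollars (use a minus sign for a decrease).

Government account inflow $244 billion: only the composition of liabilities changes → 0.
Asset purchase (from non-banks) $411 billion: an RBA asset is acquired → +$411B.
Discount-window loan $67 billion: an RBA asset is acquired → +$67B.
Net: 0 + 411 + 67 = +$478 billion.

+$478 billion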